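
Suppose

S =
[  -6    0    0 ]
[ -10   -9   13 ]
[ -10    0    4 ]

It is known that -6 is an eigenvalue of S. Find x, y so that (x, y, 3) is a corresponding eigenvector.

We need (S + 6I)v = 0.
S + 6I = [[0, 0, 0], [-10, -3, 13], [-10, 0, 10]].
Row 1: (0)·x + (0)·y + (0)·3 = 0
Row 2: (-10)·x + (-3)·y + (13)·3 = 0
Row 3: (-10)·x + (0)·y + (10)·3 = 0
Solving gives x = 3, y = 3.
Check: S·(3, 3, 3) = (-18, -18, -18) = -6·(3, 3, 3).

3, 3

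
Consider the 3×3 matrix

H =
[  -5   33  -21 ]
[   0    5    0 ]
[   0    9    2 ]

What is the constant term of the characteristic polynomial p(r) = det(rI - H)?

50

p(0) = det(0·I − H) = det(−H) = (−1)^3·det(H).
det(H) = -50, so p(0) = 50.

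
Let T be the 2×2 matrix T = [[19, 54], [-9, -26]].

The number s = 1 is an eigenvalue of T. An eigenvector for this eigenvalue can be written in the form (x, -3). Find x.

We need (T - 1I)v = 0.
T - 1I = [[18, 54], [-9, -27]].
Row 1: (18)·x + (54)·-3 = 0
Row 2: (-9)·x + (-27)·-3 = 0
Solving gives x = 9.
Check: T·(9, -3) = (9, -3) = 1·(9, -3).

9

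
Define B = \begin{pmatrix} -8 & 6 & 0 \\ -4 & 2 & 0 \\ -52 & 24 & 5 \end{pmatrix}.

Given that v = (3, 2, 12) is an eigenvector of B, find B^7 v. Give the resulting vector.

First find the eigenvalue: Bv = (-12, -8, -48) = -4·(3, 2, 12), so λ = -4.
Then B^7 v = λ^7·v = (-4)^7·(3, 2, 12) = -16384·(3, 2, 12) = (-49152, -32768, -196608).

(-49152, -32768, -196608)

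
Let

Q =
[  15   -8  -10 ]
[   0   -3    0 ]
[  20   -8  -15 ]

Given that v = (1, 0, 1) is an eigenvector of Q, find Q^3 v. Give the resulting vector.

First find the eigenvalue: Qv = (5, 0, 5) = 5·(1, 0, 1), so λ = 5.
Then Q^3 v = λ^3·v = 5^3·(1, 0, 1) = 125·(1, 0, 1) = (125, 0, 125).

(125, 0, 125)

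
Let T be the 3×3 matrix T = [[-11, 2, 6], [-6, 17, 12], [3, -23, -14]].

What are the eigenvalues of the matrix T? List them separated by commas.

The characteristic polynomial is p(λ) = det(λI - T).
Expanding the 3×3 determinant: p(λ) = λ^3 + 8λ^2 - λ - 8.
Rational-root test: λ = 1 gives p(1) = 0.
Dividing by (λ - 1) leaves λ^2 + 9λ + 8.
The quadratic factors as (λ + 8)·(λ + 1).
Eigenvalues: -8, -1, 1.

-8, -1, 1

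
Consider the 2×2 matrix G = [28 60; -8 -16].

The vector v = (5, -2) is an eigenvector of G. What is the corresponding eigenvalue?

Compute Gv: G·(5, -2) = (20, -8).
Since Gv = λv, compare component 1: 20 = λ·5, so λ = 4.

4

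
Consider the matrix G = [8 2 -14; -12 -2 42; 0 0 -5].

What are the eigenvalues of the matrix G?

-5, 2, 4

Set up det(μI - G) = 0.
Expanding the 3×3 determinant: p(μ) = μ^3 - μ^2 - 22μ + 40.
Rational-root test: μ = 2 gives p(2) = 0.
Dividing by (μ - 2) leaves μ^2 + μ - 20.
The quadratic factors as (μ + 5)·(μ - 4).
Eigenvalues: -5, 2, 4.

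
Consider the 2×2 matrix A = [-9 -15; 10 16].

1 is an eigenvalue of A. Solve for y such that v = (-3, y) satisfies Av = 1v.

2

We need (A - 1I)v = 0.
A - 1I = [[-10, -15], [10, 15]].
Row 1: (-10)·-3 + (-15)·y = 0
Row 2: (10)·-3 + (15)·y = 0
Solving gives y = 2.
Check: A·(-3, 2) = (-3, 2) = 1·(-3, 2).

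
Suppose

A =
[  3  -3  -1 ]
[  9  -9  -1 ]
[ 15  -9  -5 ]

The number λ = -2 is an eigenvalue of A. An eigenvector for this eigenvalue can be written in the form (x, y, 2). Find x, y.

1, 1

We need (A + 2I)v = 0.
A + 2I = [[5, -3, -1], [9, -7, -1], [15, -9, -3]].
Row 1: (5)·x + (-3)·y + (-1)·2 = 0
Row 2: (9)·x + (-7)·y + (-1)·2 = 0
Row 3: (15)·x + (-9)·y + (-3)·2 = 0
Solving gives x = 1, y = 1.
Check: A·(1, 1, 2) = (-2, -2, -4) = -2·(1, 1, 2).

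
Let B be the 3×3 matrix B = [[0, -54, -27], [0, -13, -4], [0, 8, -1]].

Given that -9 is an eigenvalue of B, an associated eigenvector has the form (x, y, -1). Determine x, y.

We need (B + 9I)v = 0.
B + 9I = [[9, -54, -27], [0, -4, -4], [0, 8, 8]].
Row 1: (9)·x + (-54)·y + (-27)·-1 = 0
Row 2: (0)·x + (-4)·y + (-4)·-1 = 0
Row 3: (0)·x + (8)·y + (8)·-1 = 0
Solving gives x = 3, y = 1.
Check: B·(3, 1, -1) = (-27, -9, 9) = -9·(3, 1, -1).

3, 1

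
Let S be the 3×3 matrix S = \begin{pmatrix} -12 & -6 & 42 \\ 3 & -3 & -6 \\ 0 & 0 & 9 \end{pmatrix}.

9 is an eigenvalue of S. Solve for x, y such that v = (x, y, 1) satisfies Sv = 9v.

2, 0

We need (S - 9I)v = 0.
S - 9I = [[-21, -6, 42], [3, -12, -6], [0, 0, 0]].
Row 1: (-21)·x + (-6)·y + (42)·1 = 0
Row 2: (3)·x + (-12)·y + (-6)·1 = 0
Row 3: (0)·x + (0)·y + (0)·1 = 0
Solving gives x = 2, y = 0.
Check: S·(2, 0, 1) = (18, 0, 9) = 9·(2, 0, 1).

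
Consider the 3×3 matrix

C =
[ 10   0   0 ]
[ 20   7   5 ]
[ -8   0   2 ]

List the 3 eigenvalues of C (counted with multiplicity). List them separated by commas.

2, 7, 10

Set up det(λI - C) = 0.
Expanding along the first row, p(λ) = λ^3 - 19λ^2 + 104λ - 140.
Rational-root test: λ = 2 gives p(2) = 0.
Factor out (λ - 2): p(λ) = (λ - 2)·(λ^2 - 17λ + 70).
The quadratic factors as (λ - 7)·(λ - 10).
Eigenvalues: 2, 7, 10.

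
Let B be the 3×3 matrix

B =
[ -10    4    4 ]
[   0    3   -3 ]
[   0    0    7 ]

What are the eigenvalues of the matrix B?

-10, 3, 7

B is upper triangular, so its eigenvalues are the diagonal entries.
Diagonal: -10, 3, 7.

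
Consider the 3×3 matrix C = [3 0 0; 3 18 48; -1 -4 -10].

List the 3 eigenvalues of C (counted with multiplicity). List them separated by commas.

2, 3, 6

The characteristic polynomial is p(r) = det(rI - C).
Expanding along the first row, p(r) = r^3 - 11r^2 + 36r - 36.
Since p(2) = 0, r = 2 is a root.
Factor out (r - 2): p(r) = (r - 2)·(r^2 - 9r + 18).
The quadratic factors as (r - 3)·(r - 6).
Eigenvalues: 2, 3, 6.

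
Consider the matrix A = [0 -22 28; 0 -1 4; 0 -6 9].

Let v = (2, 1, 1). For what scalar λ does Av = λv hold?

3

Compute Av: A·(2, 1, 1) = (6, 3, 3).
Since Av = λv, compare component 1: 6 = λ·2, so λ = 3.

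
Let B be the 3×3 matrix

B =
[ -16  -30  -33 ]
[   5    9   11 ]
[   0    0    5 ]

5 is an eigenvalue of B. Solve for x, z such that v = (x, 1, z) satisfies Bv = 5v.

We need (B - 5I)v = 0.
B - 5I = [[-21, -30, -33], [5, 4, 11], [0, 0, 0]].
Row 1: (-21)·x + (-30)·1 + (-33)·z = 0
Row 2: (5)·x + (4)·1 + (11)·z = 0
Row 3: (0)·x + (0)·1 + (0)·z = 0
Solving gives x = -3, z = 1.
Check: B·(-3, 1, 1) = (-15, 5, 5) = 5·(-3, 1, 1).

-3, 1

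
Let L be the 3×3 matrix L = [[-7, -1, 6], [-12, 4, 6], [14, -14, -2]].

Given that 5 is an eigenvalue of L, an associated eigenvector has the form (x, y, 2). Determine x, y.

1, 0

We need (L - 5I)v = 0.
L - 5I = [[-12, -1, 6], [-12, -1, 6], [14, -14, -7]].
Row 1: (-12)·x + (-1)·y + (6)·2 = 0
Row 2: (-12)·x + (-1)·y + (6)·2 = 0
Row 3: (14)·x + (-14)·y + (-7)·2 = 0
Solving gives x = 1, y = 0.
Check: L·(1, 0, 2) = (5, 0, 10) = 5·(1, 0, 2).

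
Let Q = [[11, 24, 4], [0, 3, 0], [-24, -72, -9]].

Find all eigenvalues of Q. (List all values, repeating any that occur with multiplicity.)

-1, 3, 3

Compute the characteristic polynomial p(r) = det(rI - Q).
Cofactor expansion gives p(r) = r^3 - 5r^2 + 3r + 9.
Try r = -1: p(-1) = 0, so -1 is a root.
Dividing by (r + 1) leaves r^2 - 6r + 9.
The quadratic factor is (r - 3)^2.
Eigenvalues: -1, 3, 3.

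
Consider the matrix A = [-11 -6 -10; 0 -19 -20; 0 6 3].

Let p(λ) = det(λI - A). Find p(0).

693

p(0) = det(0·I − A) = det(−A) = (−1)^3·det(A).
det(A) = -693, so p(0) = 693.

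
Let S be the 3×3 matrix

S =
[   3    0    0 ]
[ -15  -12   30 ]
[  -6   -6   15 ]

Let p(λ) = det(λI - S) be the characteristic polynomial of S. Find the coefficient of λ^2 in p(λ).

-6

The coefficient of λ^2 of det(λI - S) is −trace(S).
trace(S) = (3) + (-12) + (15) = 6, so the coefficient is -6.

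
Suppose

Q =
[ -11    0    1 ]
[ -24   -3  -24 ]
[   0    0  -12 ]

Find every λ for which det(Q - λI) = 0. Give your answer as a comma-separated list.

-12, -11, -3

Set up det(μI - Q) = 0.
Cofactor expansion gives p(μ) = μ^3 + 26μ^2 + 201μ + 396.
Since p(-12) = 0, μ = -12 is a root.
Factor out (μ + 12): p(μ) = (μ + 12)·(μ^2 + 14μ + 33).
The quadratic factors as (μ + 11)·(μ + 3).
Eigenvalues: -12, -11, -3.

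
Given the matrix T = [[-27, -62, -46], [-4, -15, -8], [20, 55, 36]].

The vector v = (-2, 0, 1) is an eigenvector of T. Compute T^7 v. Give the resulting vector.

First find the eigenvalue: Tv = (8, 0, -4) = -4·(-2, 0, 1), so λ = -4.
Then T^7 v = λ^7·v = (-4)^7·(-2, 0, 1) = -16384·(-2, 0, 1) = (32768, 0, -16384).

(32768, 0, -16384)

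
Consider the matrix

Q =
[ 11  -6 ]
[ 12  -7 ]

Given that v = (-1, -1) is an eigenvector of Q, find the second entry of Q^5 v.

-3125

First find the eigenvalue: Qv = (-5, -5) = 5·(-1, -1), so λ = 5.
Then Q^5 v = λ^5·v = 5^5·(-1, -1) = 3125·(-1, -1) = (-3125, -3125).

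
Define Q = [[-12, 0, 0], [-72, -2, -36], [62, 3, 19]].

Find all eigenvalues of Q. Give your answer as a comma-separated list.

The characteristic polynomial is p(lambda) = det(lambda·I - Q).
Expanding along the first row, p(lambda) = lambda^3 - 5·lambda^2 - 134·lambda + 840.
Since p(7) = 0, lambda = 7 is a root.
Dividing by (lambda - 7) leaves lambda^2 + 2·lambda - 120.
The quadratic factors as (lambda + 12)·(lambda - 10).
Eigenvalues: -12, 7, 10.

-12, 7, 10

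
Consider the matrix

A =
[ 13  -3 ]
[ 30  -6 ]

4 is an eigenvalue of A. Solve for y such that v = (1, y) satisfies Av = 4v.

We need (A - 4I)v = 0.
A - 4I = [[9, -3], [30, -10]].
Row 1: (9)·1 + (-3)·y = 0
Row 2: (30)·1 + (-10)·y = 0
Solving gives y = 3.
Check: A·(1, 3) = (4, 12) = 4·(1, 3).

3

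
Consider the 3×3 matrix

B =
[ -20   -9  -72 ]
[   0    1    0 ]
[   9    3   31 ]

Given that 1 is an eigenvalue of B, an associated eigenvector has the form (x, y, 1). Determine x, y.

We need (B - 1I)v = 0.
B - 1I = [[-21, -9, -72], [0, 0, 0], [9, 3, 30]].
Row 1: (-21)·x + (-9)·y + (-72)·1 = 0
Row 2: (0)·x + (0)·y + (0)·1 = 0
Row 3: (9)·x + (3)·y + (30)·1 = 0
Solving gives x = -3, y = -1.
Check: B·(-3, -1, 1) = (-3, -1, 1) = 1·(-3, -1, 1).

-3, -1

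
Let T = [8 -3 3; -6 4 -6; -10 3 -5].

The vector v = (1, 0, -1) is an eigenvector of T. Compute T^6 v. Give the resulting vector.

(15625, 0, -15625)

First find the eigenvalue: Tv = (5, 0, -5) = 5·(1, 0, -1), so λ = 5.
Then T^6 v = λ^6·v = 5^6·(1, 0, -1) = 15625·(1, 0, -1) = (15625, 0, -15625).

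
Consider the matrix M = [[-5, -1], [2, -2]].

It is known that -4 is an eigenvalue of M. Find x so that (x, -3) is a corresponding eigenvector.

We need (M + 4I)v = 0.
M + 4I = [[-1, -1], [2, 2]].
Row 1: (-1)·x + (-1)·-3 = 0
Row 2: (2)·x + (2)·-3 = 0
Solving gives x = 3.
Check: M·(3, -3) = (-12, 12) = -4·(3, -3).

3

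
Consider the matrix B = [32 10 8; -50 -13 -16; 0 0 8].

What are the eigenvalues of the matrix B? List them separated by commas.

7, 8, 12

Compute the characteristic polynomial p(λ) = det(λI - B).
Expanding along the first row, p(λ) = λ^3 - 27λ^2 + 236λ - 672.
Since p(7) = 0, λ = 7 is a root.
Dividing by (λ - 7) leaves λ^2 - 20λ + 96.
The quadratic factors as (λ - 8)·(λ - 12).
Eigenvalues: 7, 8, 12.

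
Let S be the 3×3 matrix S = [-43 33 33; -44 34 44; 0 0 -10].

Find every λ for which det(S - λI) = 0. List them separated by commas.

-10, -10, 1

Compute the characteristic polynomial p(r) = det(rI - S).
Expanding along the first row, p(r) = r^3 + 19r^2 + 80r - 100.
Since p(-10) = 0, r = -10 is a root.
Factor out (r + 10): p(r) = (r + 10)·(r^2 + 9r - 10).
The quadratic factors as (r + 10)·(r - 1).
Eigenvalues: -10, -10, 1.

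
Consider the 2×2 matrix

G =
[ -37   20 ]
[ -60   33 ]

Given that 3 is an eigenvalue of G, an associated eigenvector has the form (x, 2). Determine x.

We need (G - 3I)v = 0.
G - 3I = [[-40, 20], [-60, 30]].
Row 1: (-40)·x + (20)·2 = 0
Row 2: (-60)·x + (30)·2 = 0
Solving gives x = 1.
Check: G·(1, 2) = (3, 6) = 3·(1, 2).

1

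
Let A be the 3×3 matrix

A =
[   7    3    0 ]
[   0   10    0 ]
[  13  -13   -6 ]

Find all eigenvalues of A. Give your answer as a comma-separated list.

Set up det(tI - A) = 0.
Expanding the 3×3 determinant: p(t) = t^3 - 11t^2 - 32t + 420.
Since p(7) = 0, t = 7 is a root.
Factor out (t - 7): p(t) = (t - 7)·(t^2 - 4t - 60).
The quadratic factors as (t + 6)·(t - 10).
Eigenvalues: -6, 7, 10.

-6, 7, 10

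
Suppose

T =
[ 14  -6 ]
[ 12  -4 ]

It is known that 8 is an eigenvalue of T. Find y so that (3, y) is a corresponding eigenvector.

We need (T - 8I)v = 0.
T - 8I = [[6, -6], [12, -12]].
Row 1: (6)·3 + (-6)·y = 0
Row 2: (12)·3 + (-12)·y = 0
Solving gives y = 3.
Check: T·(3, 3) = (24, 24) = 8·(3, 3).

3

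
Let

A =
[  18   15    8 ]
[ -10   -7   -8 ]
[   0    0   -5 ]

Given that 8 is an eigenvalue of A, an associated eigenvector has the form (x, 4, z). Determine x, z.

We need (A - 8I)v = 0.
A - 8I = [[10, 15, 8], [-10, -15, -8], [0, 0, -13]].
Row 1: (10)·x + (15)·4 + (8)·z = 0
Row 2: (-10)·x + (-15)·4 + (-8)·z = 0
Row 3: (0)·x + (0)·4 + (-13)·z = 0
Solving gives x = -6, z = 0.
Check: A·(-6, 4, 0) = (-48, 32, 0) = 8·(-6, 4, 0).

-6, 0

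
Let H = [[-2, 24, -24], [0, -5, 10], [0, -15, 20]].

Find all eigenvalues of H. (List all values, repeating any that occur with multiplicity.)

-2, 5, 10

Set up det(tI - H) = 0.
Expanding along the first row, p(t) = t^3 - 13t^2 + 20t + 100.
Try t = -2: p(-2) = 0, so -2 is a root.
Factor out (t + 2): p(t) = (t + 2)·(t^2 - 15t + 50).
The quadratic factors as (t - 5)·(t - 10).
Eigenvalues: -2, 5, 10.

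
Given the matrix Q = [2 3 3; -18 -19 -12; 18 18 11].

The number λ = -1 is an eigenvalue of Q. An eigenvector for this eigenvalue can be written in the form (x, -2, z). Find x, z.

We need (Q + 1I)v = 0.
Q + 1I = [[3, 3, 3], [-18, -18, -12], [18, 18, 12]].
Row 1: (3)·x + (3)·-2 + (3)·z = 0
Row 2: (-18)·x + (-18)·-2 + (-12)·z = 0
Row 3: (18)·x + (18)·-2 + (12)·z = 0
Solving gives x = 2, z = 0.
Check: Q·(2, -2, 0) = (-2, 2, 0) = -1·(2, -2, 0).

2, 0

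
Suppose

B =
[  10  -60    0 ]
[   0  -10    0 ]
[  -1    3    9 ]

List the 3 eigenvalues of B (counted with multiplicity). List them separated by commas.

-10, 9, 10

Compute the characteristic polynomial p(λ) = det(λI - B).
Cofactor expansion gives p(λ) = λ^3 - 9λ^2 - 100λ + 900.
Since p(9) = 0, λ = 9 is a root.
Factor out (λ - 9): p(λ) = (λ - 9)·(λ^2 - 100).
The quadratic factors as (λ + 10)·(λ - 10).
Eigenvalues: -10, 9, 10.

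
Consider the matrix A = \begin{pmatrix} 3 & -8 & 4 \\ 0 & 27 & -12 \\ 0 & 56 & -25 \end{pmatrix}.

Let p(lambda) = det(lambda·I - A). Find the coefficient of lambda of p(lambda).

3

p(lambda) = lambda^3 - 5·lambda^2 + 3·lambda + 9.
The coefficient of lambda is 3.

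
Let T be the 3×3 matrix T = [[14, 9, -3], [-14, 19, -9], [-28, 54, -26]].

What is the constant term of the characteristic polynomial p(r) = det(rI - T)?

p(0) = det(0·I − T) = det(−T) = (−1)^3·det(T).
det(T) = -448, so p(0) = 448.

448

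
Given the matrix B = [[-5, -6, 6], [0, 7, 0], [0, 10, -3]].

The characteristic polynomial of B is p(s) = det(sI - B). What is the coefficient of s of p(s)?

p(s) = s^3 + s^2 - 41s - 105.
The coefficient of s is -41.

-41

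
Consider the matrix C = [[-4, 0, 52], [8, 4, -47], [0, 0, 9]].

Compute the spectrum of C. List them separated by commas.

-4, 4, 9

Compute the characteristic polynomial p(μ) = det(μI - C).
Expanding along the first row, p(μ) = μ^3 - 9μ^2 - 16μ + 144.
Since p(4) = 0, μ = 4 is a root.
Dividing by (μ - 4) leaves μ^2 - 5μ - 36.
The quadratic factors as (μ + 4)·(μ - 9).
Eigenvalues: -4, 4, 9.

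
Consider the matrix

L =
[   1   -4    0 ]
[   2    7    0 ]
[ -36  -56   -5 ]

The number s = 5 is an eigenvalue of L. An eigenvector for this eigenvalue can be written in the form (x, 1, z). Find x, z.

We need (L - 5I)v = 0.
L - 5I = [[-4, -4, 0], [2, 2, 0], [-36, -56, -10]].
Row 1: (-4)·x + (-4)·1 + (0)·z = 0
Row 2: (2)·x + (2)·1 + (0)·z = 0
Row 3: (-36)·x + (-56)·1 + (-10)·z = 0
Solving gives x = -1, z = -2.
Check: L·(-1, 1, -2) = (-5, 5, -10) = 5·(-1, 1, -2).

-1, -2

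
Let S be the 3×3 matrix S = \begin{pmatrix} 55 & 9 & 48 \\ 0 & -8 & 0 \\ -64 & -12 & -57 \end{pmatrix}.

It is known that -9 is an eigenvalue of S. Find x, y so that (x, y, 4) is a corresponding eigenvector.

-3, 0

We need (S + 9I)v = 0.
S + 9I = [[64, 9, 48], [0, 1, 0], [-64, -12, -48]].
Row 1: (64)·x + (9)·y + (48)·4 = 0
Row 2: (0)·x + (1)·y + (0)·4 = 0
Row 3: (-64)·x + (-12)·y + (-48)·4 = 0
Solving gives x = -3, y = 0.
Check: S·(-3, 0, 4) = (27, 0, -36) = -9·(-3, 0, 4).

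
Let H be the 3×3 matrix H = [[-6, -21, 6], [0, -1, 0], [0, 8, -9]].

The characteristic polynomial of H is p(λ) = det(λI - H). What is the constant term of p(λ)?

54

p(λ) = λ^3 + 16λ^2 + 69λ + 54.
The constant term is 54.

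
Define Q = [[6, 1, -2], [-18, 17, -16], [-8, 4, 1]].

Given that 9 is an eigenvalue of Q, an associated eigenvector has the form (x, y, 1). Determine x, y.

0, 2

We need (Q - 9I)v = 0.
Q - 9I = [[-3, 1, -2], [-18, 8, -16], [-8, 4, -8]].
Row 1: (-3)·x + (1)·y + (-2)·1 = 0
Row 2: (-18)·x + (8)·y + (-16)·1 = 0
Row 3: (-8)·x + (4)·y + (-8)·1 = 0
Solving gives x = 0, y = 2.
Check: Q·(0, 2, 1) = (0, 18, 9) = 9·(0, 2, 1).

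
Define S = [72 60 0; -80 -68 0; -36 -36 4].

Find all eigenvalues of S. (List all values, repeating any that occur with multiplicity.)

-8, 4, 12

Compute the characteristic polynomial p(r) = det(rI - S).
Expanding the 3×3 determinant: p(r) = r^3 - 8r^2 - 80r + 384.
Since p(-8) = 0, r = -8 is a root.
Factor out (r + 8): p(r) = (r + 8)·(r^2 - 16r + 48).
The quadratic factors as (r - 4)·(r - 12).
Eigenvalues: -8, 4, 12.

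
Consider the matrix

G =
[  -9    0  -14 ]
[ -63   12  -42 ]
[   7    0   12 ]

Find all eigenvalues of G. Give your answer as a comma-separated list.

-2, 5, 12

The characteristic polynomial is p(μ) = det(μI - G).
Cofactor expansion gives p(μ) = μ^3 - 15μ^2 + 26μ + 120.
Rational-root test: μ = 12 gives p(12) = 0.
Dividing by (μ - 12) leaves μ^2 - 3μ - 10.
The quadratic factors as (μ + 2)·(μ - 5).
Eigenvalues: -2, 5, 12.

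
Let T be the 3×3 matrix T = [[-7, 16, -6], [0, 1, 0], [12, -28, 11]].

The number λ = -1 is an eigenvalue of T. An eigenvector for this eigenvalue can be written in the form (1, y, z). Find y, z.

0, -1

We need (T + 1I)v = 0.
T + 1I = [[-6, 16, -6], [0, 2, 0], [12, -28, 12]].
Row 1: (-6)·1 + (16)·y + (-6)·z = 0
Row 2: (0)·1 + (2)·y + (0)·z = 0
Row 3: (12)·1 + (-28)·y + (12)·z = 0
Solving gives y = 0, z = -1.
Check: T·(1, 0, -1) = (-1, 0, 1) = -1·(1, 0, -1).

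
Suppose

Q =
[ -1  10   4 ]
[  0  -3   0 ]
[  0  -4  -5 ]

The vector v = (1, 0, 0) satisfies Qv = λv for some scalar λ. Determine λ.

Compute Qv: Q·(1, 0, 0) = (-1, 0, 0).
Since Qv = λv, compare component 1: -1 = λ·1, so λ = -1.

-1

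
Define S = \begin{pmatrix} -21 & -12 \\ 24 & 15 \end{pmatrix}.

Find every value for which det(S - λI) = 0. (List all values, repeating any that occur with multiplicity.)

-9, 3

det(S - sI) = (-21 - s)(15 - s) - (-12)·(24) = s^2 + 6s - 27.
This factors as (s + 9)·(s - 3) = 0.
Eigenvalues: -9, 3.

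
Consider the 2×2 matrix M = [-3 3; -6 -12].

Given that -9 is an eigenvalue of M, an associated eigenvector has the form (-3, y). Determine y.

6

We need (M + 9I)v = 0.
M + 9I = [[6, 3], [-6, -3]].
Row 1: (6)·-3 + (3)·y = 0
Row 2: (-6)·-3 + (-3)·y = 0
Solving gives y = 6.
Check: M·(-3, 6) = (27, -54) = -9·(-3, 6).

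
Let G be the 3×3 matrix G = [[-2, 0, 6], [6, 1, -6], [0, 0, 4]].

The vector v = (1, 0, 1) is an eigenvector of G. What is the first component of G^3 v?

First find the eigenvalue: Gv = (4, 0, 4) = 4·(1, 0, 1), so λ = 4.
Then G^3 v = λ^3·v = 4^3·(1, 0, 1) = 64·(1, 0, 1) = (64, 0, 64).

64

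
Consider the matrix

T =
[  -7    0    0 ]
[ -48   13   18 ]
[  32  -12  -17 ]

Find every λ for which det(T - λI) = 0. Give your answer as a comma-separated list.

-7, -5, 1

Set up det(sI - T) = 0.
Expanding along the first row, p(s) = s^3 + 11s^2 + 23s - 35.
Rational-root test: s = -5 gives p(-5) = 0.
Factor out (s + 5): p(s) = (s + 5)·(s^2 + 6s - 7).
The quadratic factors as (s + 7)·(s - 1).
Eigenvalues: -7, -5, 1.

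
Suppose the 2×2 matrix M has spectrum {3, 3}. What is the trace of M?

6

trace(M) is the sum of the eigenvalues: (3) + (3) = 6.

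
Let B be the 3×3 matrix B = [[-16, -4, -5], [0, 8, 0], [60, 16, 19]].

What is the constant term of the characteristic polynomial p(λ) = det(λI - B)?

p(0) = det(0·I − B) = det(−B) = (−1)^3·det(B).
det(B) = -32, so p(0) = 32.

32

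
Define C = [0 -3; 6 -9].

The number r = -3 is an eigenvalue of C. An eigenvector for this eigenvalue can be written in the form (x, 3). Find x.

We need (C + 3I)v = 0.
C + 3I = [[3, -3], [6, -6]].
Row 1: (3)·x + (-3)·3 = 0
Row 2: (6)·x + (-6)·3 = 0
Solving gives x = 3.
Check: C·(3, 3) = (-9, -9) = -3·(3, 3).

3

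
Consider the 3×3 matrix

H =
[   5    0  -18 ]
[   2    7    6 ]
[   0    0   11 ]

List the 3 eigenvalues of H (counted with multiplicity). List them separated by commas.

5, 7, 11

Set up det(sI - H) = 0.
Expanding along the first row, p(s) = s^3 - 23s^2 + 167s - 385.
Try s = 5: p(5) = 0, so 5 is a root.
Factor out (s - 5): p(s) = (s - 5)·(s^2 - 18s + 77).
The quadratic factors as (s - 7)·(s - 11).
Eigenvalues: 5, 7, 11.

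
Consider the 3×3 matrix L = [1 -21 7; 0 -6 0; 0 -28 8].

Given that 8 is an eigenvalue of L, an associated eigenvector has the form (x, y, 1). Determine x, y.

We need (L - 8I)v = 0.
L - 8I = [[-7, -21, 7], [0, -14, 0], [0, -28, 0]].
Row 1: (-7)·x + (-21)·y + (7)·1 = 0
Row 2: (0)·x + (-14)·y + (0)·1 = 0
Row 3: (0)·x + (-28)·y + (0)·1 = 0
Solving gives x = 1, y = 0.
Check: L·(1, 0, 1) = (8, 0, 8) = 8·(1, 0, 1).

1, 0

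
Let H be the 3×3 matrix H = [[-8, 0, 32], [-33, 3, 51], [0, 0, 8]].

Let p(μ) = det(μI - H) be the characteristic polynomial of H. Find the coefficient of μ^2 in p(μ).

The coefficient of μ^2 of det(μI - H) is −trace(H).
trace(H) = (-8) + (3) + (8) = 3, so the coefficient is -3.

-3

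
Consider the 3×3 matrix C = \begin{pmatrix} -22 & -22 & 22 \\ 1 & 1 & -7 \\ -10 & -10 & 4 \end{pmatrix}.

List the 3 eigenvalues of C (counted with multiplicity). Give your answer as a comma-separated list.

The characteristic polynomial is p(lambda) = det(lambda·I - C).
Cofactor expansion gives p(lambda) = lambda^3 + 17·lambda^2 + 66·lambda.
Try lambda = 0: p(0) = 0, so 0 is a root.
Factor out lambda: p(lambda) = lambda·(lambda^2 + 17·lambda + 66).
The quadratic factors as (lambda + 11)·(lambda + 6).
Eigenvalues: -11, -6, 0.

-11, -6, 0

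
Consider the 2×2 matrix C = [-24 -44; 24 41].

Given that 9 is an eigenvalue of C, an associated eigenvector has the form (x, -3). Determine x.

4

We need (C - 9I)v = 0.
C - 9I = [[-33, -44], [24, 32]].
Row 1: (-33)·x + (-44)·-3 = 0
Row 2: (24)·x + (32)·-3 = 0
Solving gives x = 4.
Check: C·(4, -3) = (36, -27) = 9·(4, -3).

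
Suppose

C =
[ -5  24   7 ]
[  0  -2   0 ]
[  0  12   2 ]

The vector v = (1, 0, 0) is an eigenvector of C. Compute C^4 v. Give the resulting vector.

(625, 0, 0)

First find the eigenvalue: Cv = (-5, 0, 0) = -5·(1, 0, 0), so λ = -5.
Then C^4 v = λ^4·v = (-5)^4·(1, 0, 0) = 625·(1, 0, 0) = (625, 0, 0).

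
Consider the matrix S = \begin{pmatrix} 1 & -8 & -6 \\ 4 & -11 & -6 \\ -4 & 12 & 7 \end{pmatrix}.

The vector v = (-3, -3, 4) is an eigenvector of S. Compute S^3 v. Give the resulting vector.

(-3, -3, 4)

First find the eigenvalue: Sv = (-3, -3, 4) = 1·(-3, -3, 4), so λ = 1.
Then S^3 v = λ^3·v = 1^3·(-3, -3, 4) = 1·(-3, -3, 4) = (-3, -3, 4).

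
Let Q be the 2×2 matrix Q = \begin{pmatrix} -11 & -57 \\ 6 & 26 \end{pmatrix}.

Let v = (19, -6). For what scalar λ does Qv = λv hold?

7

Compute Qv: Q·(19, -6) = (133, -42).
Since Qv = λv, compare component 1: 133 = λ·19, so λ = 7.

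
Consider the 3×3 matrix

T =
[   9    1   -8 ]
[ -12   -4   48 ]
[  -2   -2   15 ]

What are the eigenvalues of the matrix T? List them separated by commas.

5, 7, 8

Set up det(rI - T) = 0.
Cofactor expansion gives p(r) = r^3 - 20r^2 + 131r - 280.
Rational-root test: r = 7 gives p(7) = 0.
Dividing by (r - 7) leaves r^2 - 13r + 40.
The quadratic factors as (r - 5)·(r - 8).
Eigenvalues: 5, 7, 8.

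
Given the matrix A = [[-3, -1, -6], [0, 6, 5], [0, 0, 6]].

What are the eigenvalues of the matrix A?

-3, 6, 6

A is upper triangular, so its eigenvalues are the diagonal entries.
Diagonal: -3, 6, 6.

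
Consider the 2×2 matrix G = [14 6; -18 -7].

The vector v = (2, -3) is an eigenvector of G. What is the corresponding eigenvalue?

Compute Gv: G·(2, -3) = (10, -15).
Since Gv = λv, compare component 1: 10 = λ·2, so λ = 5.

5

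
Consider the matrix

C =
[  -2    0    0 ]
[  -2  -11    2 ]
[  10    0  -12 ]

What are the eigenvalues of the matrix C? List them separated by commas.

-12, -11, -2

The characteristic polynomial is p(λ) = det(λI - C).
Expanding the 3×3 determinant: p(λ) = λ^3 + 25λ^2 + 178λ + 264.
Try λ = -12: p(-12) = 0, so -12 is a root.
Dividing by (λ + 12) leaves λ^2 + 13λ + 22.
The quadratic factors as (λ + 11)·(λ + 2).
Eigenvalues: -12, -11, -2.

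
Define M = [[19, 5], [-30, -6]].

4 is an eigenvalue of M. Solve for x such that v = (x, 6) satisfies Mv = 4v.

We need (M - 4I)v = 0.
M - 4I = [[15, 5], [-30, -10]].
Row 1: (15)·x + (5)·6 = 0
Row 2: (-30)·x + (-10)·6 = 0
Solving gives x = -2.
Check: M·(-2, 6) = (-8, 24) = 4·(-2, 6).

-2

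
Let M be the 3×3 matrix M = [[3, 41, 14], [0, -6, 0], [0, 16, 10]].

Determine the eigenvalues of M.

-6, 3, 10

Set up det(λI - M) = 0.
Expanding along the first row, p(λ) = λ^3 - 7λ^2 - 48λ + 180.
Try λ = 3: p(3) = 0, so 3 is a root.
Factor out (λ - 3): p(λ) = (λ - 3)·(λ^2 - 4λ - 60).
The quadratic factors as (λ + 6)·(λ - 10).
Eigenvalues: -6, 3, 10.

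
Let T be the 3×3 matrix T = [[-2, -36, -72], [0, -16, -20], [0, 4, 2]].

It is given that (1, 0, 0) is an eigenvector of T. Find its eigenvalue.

-2

Compute Tv: T·(1, 0, 0) = (-2, 0, 0).
Since Tv = λv, compare component 1: -2 = λ·1, so λ = -2.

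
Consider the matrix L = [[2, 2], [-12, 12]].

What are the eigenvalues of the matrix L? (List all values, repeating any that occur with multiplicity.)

det(L - tI) = (2 - t)(12 - t) - (2)·(-12) = t^2 - 14t + 48.
This factors as (t - 6)·(t - 8) = 0.
Eigenvalues: 6, 8.

6, 8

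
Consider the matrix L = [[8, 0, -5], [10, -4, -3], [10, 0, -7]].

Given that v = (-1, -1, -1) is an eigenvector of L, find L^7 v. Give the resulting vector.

(-2187, -2187, -2187)

First find the eigenvalue: Lv = (-3, -3, -3) = 3·(-1, -1, -1), so λ = 3.
Then L^7 v = λ^7·v = 3^7·(-1, -1, -1) = 2187·(-1, -1, -1) = (-2187, -2187, -2187).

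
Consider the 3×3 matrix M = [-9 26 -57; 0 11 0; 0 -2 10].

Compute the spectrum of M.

The characteristic polynomial is p(lambda) = det(lambda·I - M).
Cofactor expansion gives p(lambda) = lambda^3 - 12·lambda^2 - 79·lambda + 990.
Try lambda = 10: p(10) = 0, so 10 is a root.
Factor out (lambda - 10): p(lambda) = (lambda - 10)·(lambda^2 - 2·lambda - 99).
The quadratic factors as (lambda + 9)·(lambda - 11).
Eigenvalues: -9, 10, 11.

-9, 10, 11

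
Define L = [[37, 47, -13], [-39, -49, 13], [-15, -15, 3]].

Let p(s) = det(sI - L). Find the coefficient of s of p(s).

p(s) = s^3 + 9s^2 - 16s - 60.
The coefficient of s is -16.

-16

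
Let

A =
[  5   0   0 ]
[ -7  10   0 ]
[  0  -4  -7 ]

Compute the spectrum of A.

-7, 5, 10

A is lower triangular, so its eigenvalues are the diagonal entries.
Diagonal: 5, 10, -7.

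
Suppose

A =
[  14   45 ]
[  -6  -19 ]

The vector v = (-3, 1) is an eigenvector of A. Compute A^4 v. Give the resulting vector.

First find the eigenvalue: Av = (3, -1) = -1·(-3, 1), so λ = -1.
Then A^4 v = λ^4·v = (-1)^4·(-3, 1) = 1·(-3, 1) = (-3, 1).

(-3, 1)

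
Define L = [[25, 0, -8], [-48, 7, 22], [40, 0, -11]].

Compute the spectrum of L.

The characteristic polynomial is p(λ) = det(λI - L).
Expanding along the first row, p(λ) = λ^3 - 21λ^2 + 143λ - 315.
Try λ = 5: p(5) = 0, so 5 is a root.
Dividing by (λ - 5) leaves λ^2 - 16λ + 63.
The quadratic factors as (λ - 7)·(λ - 9).
Eigenvalues: 5, 7, 9.

5, 7, 9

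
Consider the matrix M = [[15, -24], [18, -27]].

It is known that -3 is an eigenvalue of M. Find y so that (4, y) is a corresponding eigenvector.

3

We need (M + 3I)v = 0.
M + 3I = [[18, -24], [18, -24]].
Row 1: (18)·4 + (-24)·y = 0
Row 2: (18)·4 + (-24)·y = 0
Solving gives y = 3.
Check: M·(4, 3) = (-12, -9) = -3·(4, 3).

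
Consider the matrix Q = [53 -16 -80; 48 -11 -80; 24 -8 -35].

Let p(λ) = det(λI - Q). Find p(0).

75

p(0) = det(0·I − Q) = det(−Q) = (−1)^3·det(Q).
det(Q) = -75, so p(0) = 75.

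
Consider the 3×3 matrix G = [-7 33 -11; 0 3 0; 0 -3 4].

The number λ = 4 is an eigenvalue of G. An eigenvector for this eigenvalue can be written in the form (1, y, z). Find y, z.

0, -1

We need (G - 4I)v = 0.
G - 4I = [[-11, 33, -11], [0, -1, 0], [0, -3, 0]].
Row 1: (-11)·1 + (33)·y + (-11)·z = 0
Row 2: (0)·1 + (-1)·y + (0)·z = 0
Row 3: (0)·1 + (-3)·y + (0)·z = 0
Solving gives y = 0, z = -1.
Check: G·(1, 0, -1) = (4, 0, -4) = 4·(1, 0, -1).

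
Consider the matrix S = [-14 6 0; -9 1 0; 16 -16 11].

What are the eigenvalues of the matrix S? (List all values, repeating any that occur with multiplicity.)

-8, -5, 11

Set up det(lambda·I - S) = 0.
Cofactor expansion gives p(lambda) = lambda^3 + 2·lambda^2 - 103·lambda - 440.
Rational-root test: lambda = -5 gives p(-5) = 0.
Factor out (lambda + 5): p(lambda) = (lambda + 5)·(lambda^2 - 3·lambda - 88).
The quadratic factors as (lambda + 8)·(lambda - 11).
Eigenvalues: -8, -5, 11.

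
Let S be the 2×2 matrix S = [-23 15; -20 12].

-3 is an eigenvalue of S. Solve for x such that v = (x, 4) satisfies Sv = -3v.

We need (S + 3I)v = 0.
S + 3I = [[-20, 15], [-20, 15]].
Row 1: (-20)·x + (15)·4 = 0
Row 2: (-20)·x + (15)·4 = 0
Solving gives x = 3.
Check: S·(3, 4) = (-9, -12) = -3·(3, 4).

3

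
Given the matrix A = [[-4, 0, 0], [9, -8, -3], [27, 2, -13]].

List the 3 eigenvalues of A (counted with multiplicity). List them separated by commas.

-11, -10, -4

Set up det(sI - A) = 0.
Expanding the 3×3 determinant: p(s) = s^3 + 25s^2 + 194s + 440.
Rational-root test: s = -10 gives p(-10) = 0.
Factor out (s + 10): p(s) = (s + 10)·(s^2 + 15s + 44).
The quadratic factors as (s + 11)·(s + 4).
Eigenvalues: -11, -10, -4.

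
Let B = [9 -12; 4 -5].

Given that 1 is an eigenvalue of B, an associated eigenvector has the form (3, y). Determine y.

2

We need (B - 1I)v = 0.
B - 1I = [[8, -12], [4, -6]].
Row 1: (8)·3 + (-12)·y = 0
Row 2: (4)·3 + (-6)·y = 0
Solving gives y = 2.
Check: B·(3, 2) = (3, 2) = 1·(3, 2).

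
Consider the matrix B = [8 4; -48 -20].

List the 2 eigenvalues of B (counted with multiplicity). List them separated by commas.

-8, -4

det(B - sI) = (8 - s)(-20 - s) - (4)·(-48) = s^2 + 12s + 32.
This factors as (s + 8)·(s + 4) = 0.
Eigenvalues: -8, -4.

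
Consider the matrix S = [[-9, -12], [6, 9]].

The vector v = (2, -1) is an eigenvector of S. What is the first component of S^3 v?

-54

First find the eigenvalue: Sv = (-6, 3) = -3·(2, -1), so λ = -3.
Then S^3 v = λ^3·v = (-3)^3·(2, -1) = -27·(2, -1) = (-54, 27).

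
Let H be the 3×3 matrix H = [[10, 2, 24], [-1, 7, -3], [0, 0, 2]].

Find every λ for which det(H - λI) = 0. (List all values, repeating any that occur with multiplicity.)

Compute the characteristic polynomial p(r) = det(rI - H).
Cofactor expansion gives p(r) = r^3 - 19r^2 + 106r - 144.
Since p(2) = 0, r = 2 is a root.
Dividing by (r - 2) leaves r^2 - 17r + 72.
The quadratic factors as (r - 8)·(r - 9).
Eigenvalues: 2, 8, 9.

2, 8, 9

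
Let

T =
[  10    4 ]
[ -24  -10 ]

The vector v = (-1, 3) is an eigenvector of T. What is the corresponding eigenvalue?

Compute Tv: T·(-1, 3) = (2, -6).
Since Tv = λv, compare component 1: 2 = λ·-1, so λ = -2.

-2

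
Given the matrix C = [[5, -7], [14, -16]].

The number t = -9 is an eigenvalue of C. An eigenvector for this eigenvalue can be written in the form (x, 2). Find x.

We need (C + 9I)v = 0.
C + 9I = [[14, -7], [14, -7]].
Row 1: (14)·x + (-7)·2 = 0
Row 2: (14)·x + (-7)·2 = 0
Solving gives x = 1.
Check: C·(1, 2) = (-9, -18) = -9·(1, 2).

1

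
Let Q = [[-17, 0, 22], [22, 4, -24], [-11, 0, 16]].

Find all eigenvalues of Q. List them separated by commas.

Compute the characteristic polynomial p(λ) = det(λI - Q).
Cofactor expansion gives p(λ) = λ^3 - 3λ^2 - 34λ + 120.
Try λ = 4: p(4) = 0, so 4 is a root.
Dividing by (λ - 4) leaves λ^2 + λ - 30.
The quadratic factors as (λ + 6)·(λ - 5).
Eigenvalues: -6, 4, 5.

-6, 4, 5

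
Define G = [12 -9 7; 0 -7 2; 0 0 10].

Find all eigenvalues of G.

G is upper triangular, so its eigenvalues are the diagonal entries.
Diagonal: 12, -7, 10.

-7, 10, 12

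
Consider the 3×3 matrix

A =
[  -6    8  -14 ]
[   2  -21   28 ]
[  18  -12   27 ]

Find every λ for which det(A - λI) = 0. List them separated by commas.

Compute the characteristic polynomial p(lambda) = det(lambda·I - A).
Cofactor expansion gives p(lambda) = lambda^3 - 31·lambda - 30.
Try lambda = -5: p(-5) = 0, so -5 is a root.
Dividing by (lambda + 5) leaves lambda^2 - 5·lambda - 6.
The quadratic factors as (lambda + 1)·(lambda - 6).
Eigenvalues: -5, -1, 6.

-5, -1, 6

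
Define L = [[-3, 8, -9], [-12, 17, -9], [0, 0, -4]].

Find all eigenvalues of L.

-4, 5, 9

Compute the characteristic polynomial p(lambda) = det(lambda·I - L).
Expanding along the first row, p(lambda) = lambda^3 - 10·lambda^2 - 11·lambda + 180.
Try lambda = -4: p(-4) = 0, so -4 is a root.
Factor out (lambda + 4): p(lambda) = (lambda + 4)·(lambda^2 - 14·lambda + 45).
The quadratic factors as (lambda - 5)·(lambda - 9).
Eigenvalues: -4, 5, 9.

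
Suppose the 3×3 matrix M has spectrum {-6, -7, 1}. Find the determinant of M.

42

det(M) is the product of the eigenvalues: (-6) · (-7) · (1) = 42.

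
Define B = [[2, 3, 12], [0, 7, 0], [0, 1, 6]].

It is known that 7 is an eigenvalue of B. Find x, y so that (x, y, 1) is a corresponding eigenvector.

3, 1

We need (B - 7I)v = 0.
B - 7I = [[-5, 3, 12], [0, 0, 0], [0, 1, -1]].
Row 1: (-5)·x + (3)·y + (12)·1 = 0
Row 2: (0)·x + (0)·y + (0)·1 = 0
Row 3: (0)·x + (1)·y + (-1)·1 = 0
Solving gives x = 3, y = 1.
Check: B·(3, 1, 1) = (21, 7, 7) = 7·(3, 1, 1).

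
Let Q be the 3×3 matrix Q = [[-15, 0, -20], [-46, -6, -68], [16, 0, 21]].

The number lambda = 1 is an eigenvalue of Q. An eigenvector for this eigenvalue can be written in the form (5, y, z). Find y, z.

6, -4

We need (Q - 1I)v = 0.
Q - 1I = [[-16, 0, -20], [-46, -7, -68], [16, 0, 20]].
Row 1: (-16)·5 + (0)·y + (-20)·z = 0
Row 2: (-46)·5 + (-7)·y + (-68)·z = 0
Row 3: (16)·5 + (0)·y + (20)·z = 0
Solving gives y = 6, z = -4.
Check: Q·(5, 6, -4) = (5, 6, -4) = 1·(5, 6, -4).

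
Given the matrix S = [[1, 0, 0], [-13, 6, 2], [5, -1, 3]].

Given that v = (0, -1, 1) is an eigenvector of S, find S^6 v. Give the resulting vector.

First find the eigenvalue: Sv = (0, -4, 4) = 4·(0, -1, 1), so λ = 4.
Then S^6 v = λ^6·v = 4^6·(0, -1, 1) = 4096·(0, -1, 1) = (0, -4096, 4096).

(0, -4096, 4096)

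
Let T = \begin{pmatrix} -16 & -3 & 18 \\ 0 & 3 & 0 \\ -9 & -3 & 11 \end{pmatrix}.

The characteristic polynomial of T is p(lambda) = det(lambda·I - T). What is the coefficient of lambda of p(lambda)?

-29

p(lambda) = lambda^3 + 2·lambda^2 - 29·lambda + 42.
The coefficient of lambda is -29.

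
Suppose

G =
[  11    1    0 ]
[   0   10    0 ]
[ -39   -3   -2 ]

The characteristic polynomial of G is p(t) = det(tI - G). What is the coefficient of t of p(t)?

68

p(t) = t^3 - 19t^2 + 68t + 220.
The coefficient of t is 68.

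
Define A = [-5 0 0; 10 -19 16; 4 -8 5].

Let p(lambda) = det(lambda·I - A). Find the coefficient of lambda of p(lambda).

103

p(lambda) = lambda^3 + 19·lambda^2 + 103·lambda + 165.
The coefficient of lambda is 103.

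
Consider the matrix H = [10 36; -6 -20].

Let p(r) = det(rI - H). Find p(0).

p(0) = det(0·I − H) = det(−H) = (−1)^2·det(H).
det(H) = 16, so p(0) = 16.

16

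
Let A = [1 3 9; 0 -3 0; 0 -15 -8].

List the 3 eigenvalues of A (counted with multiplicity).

-8, -3, 1

The characteristic polynomial is p(lambda) = det(lambda·I - A).
Expanding along the first row, p(lambda) = lambda^3 + 10·lambda^2 + 13·lambda - 24.
Rational-root test: lambda = 1 gives p(1) = 0.
Factor out (lambda - 1): p(lambda) = (lambda - 1)·(lambda^2 + 11·lambda + 24).
The quadratic factors as (lambda + 8)·(lambda + 3).
Eigenvalues: -8, -3, 1.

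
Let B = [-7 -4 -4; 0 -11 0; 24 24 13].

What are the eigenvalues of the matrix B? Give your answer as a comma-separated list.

The characteristic polynomial is p(λ) = det(λI - B).
Cofactor expansion gives p(λ) = λ^3 + 5λ^2 - 61λ + 55.
Try λ = 1: p(1) = 0, so 1 is a root.
Factor out (λ - 1): p(λ) = (λ - 1)·(λ^2 + 6λ - 55).
The quadratic factors as (λ + 11)·(λ - 5).
Eigenvalues: -11, 1, 5.

-11, 1, 5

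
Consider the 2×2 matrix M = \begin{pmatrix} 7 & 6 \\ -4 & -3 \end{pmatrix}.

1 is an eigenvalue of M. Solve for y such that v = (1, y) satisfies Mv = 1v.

We need (M - 1I)v = 0.
M - 1I = [[6, 6], [-4, -4]].
Row 1: (6)·1 + (6)·y = 0
Row 2: (-4)·1 + (-4)·y = 0
Solving gives y = -1.
Check: M·(1, -1) = (1, -1) = 1·(1, -1).

-1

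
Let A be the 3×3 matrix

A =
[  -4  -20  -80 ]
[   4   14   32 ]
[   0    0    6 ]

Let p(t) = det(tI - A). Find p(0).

p(0) = det(0·I − A) = det(−A) = (−1)^3·det(A).
det(A) = 144, so p(0) = -144.

-144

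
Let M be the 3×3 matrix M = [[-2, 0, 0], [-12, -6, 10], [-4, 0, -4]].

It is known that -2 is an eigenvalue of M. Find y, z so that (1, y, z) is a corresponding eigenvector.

-8, -2

We need (M + 2I)v = 0.
M + 2I = [[0, 0, 0], [-12, -4, 10], [-4, 0, -2]].
Row 1: (0)·1 + (0)·y + (0)·z = 0
Row 2: (-12)·1 + (-4)·y + (10)·z = 0
Row 3: (-4)·1 + (0)·y + (-2)·z = 0
Solving gives y = -8, z = -2.
Check: M·(1, -8, -2) = (-2, 16, 4) = -2·(1, -8, -2).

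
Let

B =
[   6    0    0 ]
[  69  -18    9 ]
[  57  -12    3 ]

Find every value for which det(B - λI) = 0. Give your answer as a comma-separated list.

Compute the characteristic polynomial p(t) = det(tI - B).
Cofactor expansion gives p(t) = t^3 + 9t^2 - 36t - 324.
Rational-root test: t = 6 gives p(6) = 0.
Dividing by (t - 6) leaves t^2 + 15t + 54.
The quadratic factors as (t + 9)·(t + 6).
Eigenvalues: -9, -6, 6.

-9, -6, 6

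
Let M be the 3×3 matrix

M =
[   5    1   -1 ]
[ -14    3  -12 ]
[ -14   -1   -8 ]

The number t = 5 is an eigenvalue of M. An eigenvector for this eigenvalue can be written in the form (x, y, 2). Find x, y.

We need (M - 5I)v = 0.
M - 5I = [[0, 1, -1], [-14, -2, -12], [-14, -1, -13]].
Row 1: (0)·x + (1)·y + (-1)·2 = 0
Row 2: (-14)·x + (-2)·y + (-12)·2 = 0
Row 3: (-14)·x + (-1)·y + (-13)·2 = 0
Solving gives x = -2, y = 2.
Check: M·(-2, 2, 2) = (-10, 10, 10) = 5·(-2, 2, 2).

-2, 2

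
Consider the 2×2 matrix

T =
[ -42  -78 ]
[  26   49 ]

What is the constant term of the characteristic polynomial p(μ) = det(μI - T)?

-30

p(0) = det(0·I − T) = det(−T) = (−1)^2·det(T).
det(T) = -30, so p(0) = -30.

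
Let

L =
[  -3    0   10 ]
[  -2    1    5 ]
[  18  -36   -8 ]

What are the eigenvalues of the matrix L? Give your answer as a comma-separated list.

Set up det(sI - L) = 0.
Expanding the 3×3 determinant: p(s) = s^3 + 10s^2 + 13s - 24.
Try s = 1: p(1) = 0, so 1 is a root.
Dividing by (s - 1) leaves s^2 + 11s + 24.
The quadratic factors as (s + 8)·(s + 3).
Eigenvalues: -8, -3, 1.

-8, -3, 1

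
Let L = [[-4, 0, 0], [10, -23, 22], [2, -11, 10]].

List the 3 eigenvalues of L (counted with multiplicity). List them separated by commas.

The characteristic polynomial is p(s) = det(sI - L).
Expanding along the first row, p(s) = s^3 + 17s^2 + 64s + 48.
Since p(-1) = 0, s = -1 is a root.
Factor out (s + 1): p(s) = (s + 1)·(s^2 + 16s + 48).
The quadratic factors as (s + 12)·(s + 4).
Eigenvalues: -12, -4, -1.

-12, -4, -1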